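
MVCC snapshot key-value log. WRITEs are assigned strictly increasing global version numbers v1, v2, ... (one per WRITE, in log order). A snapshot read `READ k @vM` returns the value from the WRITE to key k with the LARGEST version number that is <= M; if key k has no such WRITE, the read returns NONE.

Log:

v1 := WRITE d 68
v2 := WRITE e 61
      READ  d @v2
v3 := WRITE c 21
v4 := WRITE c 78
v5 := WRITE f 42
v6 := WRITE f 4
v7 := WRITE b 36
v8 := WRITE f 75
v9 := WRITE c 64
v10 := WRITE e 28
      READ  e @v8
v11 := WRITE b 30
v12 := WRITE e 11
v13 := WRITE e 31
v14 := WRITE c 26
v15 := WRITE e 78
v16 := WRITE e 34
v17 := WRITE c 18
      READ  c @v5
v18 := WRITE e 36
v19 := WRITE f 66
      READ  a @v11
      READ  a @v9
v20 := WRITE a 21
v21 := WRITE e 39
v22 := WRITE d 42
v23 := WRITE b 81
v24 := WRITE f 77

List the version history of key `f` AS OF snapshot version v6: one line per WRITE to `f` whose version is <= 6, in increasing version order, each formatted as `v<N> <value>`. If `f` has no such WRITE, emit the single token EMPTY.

Scan writes for key=f with version <= 6:
  v1 WRITE d 68 -> skip
  v2 WRITE e 61 -> skip
  v3 WRITE c 21 -> skip
  v4 WRITE c 78 -> skip
  v5 WRITE f 42 -> keep
  v6 WRITE f 4 -> keep
  v7 WRITE b 36 -> skip
  v8 WRITE f 75 -> drop (> snap)
  v9 WRITE c 64 -> skip
  v10 WRITE e 28 -> skip
  v11 WRITE b 30 -> skip
  v12 WRITE e 11 -> skip
  v13 WRITE e 31 -> skip
  v14 WRITE c 26 -> skip
  v15 WRITE e 78 -> skip
  v16 WRITE e 34 -> skip
  v17 WRITE c 18 -> skip
  v18 WRITE e 36 -> skip
  v19 WRITE f 66 -> drop (> snap)
  v20 WRITE a 21 -> skip
  v21 WRITE e 39 -> skip
  v22 WRITE d 42 -> skip
  v23 WRITE b 81 -> skip
  v24 WRITE f 77 -> drop (> snap)
Collected: [(5, 42), (6, 4)]

Answer: v5 42
v6 4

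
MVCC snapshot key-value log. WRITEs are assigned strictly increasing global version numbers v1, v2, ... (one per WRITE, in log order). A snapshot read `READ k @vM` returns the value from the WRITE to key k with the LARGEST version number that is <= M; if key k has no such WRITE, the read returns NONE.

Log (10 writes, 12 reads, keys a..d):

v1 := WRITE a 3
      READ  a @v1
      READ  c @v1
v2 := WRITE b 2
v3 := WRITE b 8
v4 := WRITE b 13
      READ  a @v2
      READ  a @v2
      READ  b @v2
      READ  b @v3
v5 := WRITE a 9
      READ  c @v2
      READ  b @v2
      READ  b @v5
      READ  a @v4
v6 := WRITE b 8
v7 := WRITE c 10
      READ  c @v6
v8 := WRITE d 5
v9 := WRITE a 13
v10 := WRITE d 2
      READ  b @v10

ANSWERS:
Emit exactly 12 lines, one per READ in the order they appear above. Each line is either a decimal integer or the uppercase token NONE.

Answer: 3
NONE
3
3
2
8
NONE
2
13
3
NONE
8

Derivation:
v1: WRITE a=3  (a history now [(1, 3)])
READ a @v1: history=[(1, 3)] -> pick v1 -> 3
READ c @v1: history=[] -> no version <= 1 -> NONE
v2: WRITE b=2  (b history now [(2, 2)])
v3: WRITE b=8  (b history now [(2, 2), (3, 8)])
v4: WRITE b=13  (b history now [(2, 2), (3, 8), (4, 13)])
READ a @v2: history=[(1, 3)] -> pick v1 -> 3
READ a @v2: history=[(1, 3)] -> pick v1 -> 3
READ b @v2: history=[(2, 2), (3, 8), (4, 13)] -> pick v2 -> 2
READ b @v3: history=[(2, 2), (3, 8), (4, 13)] -> pick v3 -> 8
v5: WRITE a=9  (a history now [(1, 3), (5, 9)])
READ c @v2: history=[] -> no version <= 2 -> NONE
READ b @v2: history=[(2, 2), (3, 8), (4, 13)] -> pick v2 -> 2
READ b @v5: history=[(2, 2), (3, 8), (4, 13)] -> pick v4 -> 13
READ a @v4: history=[(1, 3), (5, 9)] -> pick v1 -> 3
v6: WRITE b=8  (b history now [(2, 2), (3, 8), (4, 13), (6, 8)])
v7: WRITE c=10  (c history now [(7, 10)])
READ c @v6: history=[(7, 10)] -> no version <= 6 -> NONE
v8: WRITE d=5  (d history now [(8, 5)])
v9: WRITE a=13  (a history now [(1, 3), (5, 9), (9, 13)])
v10: WRITE d=2  (d history now [(8, 5), (10, 2)])
READ b @v10: history=[(2, 2), (3, 8), (4, 13), (6, 8)] -> pick v6 -> 8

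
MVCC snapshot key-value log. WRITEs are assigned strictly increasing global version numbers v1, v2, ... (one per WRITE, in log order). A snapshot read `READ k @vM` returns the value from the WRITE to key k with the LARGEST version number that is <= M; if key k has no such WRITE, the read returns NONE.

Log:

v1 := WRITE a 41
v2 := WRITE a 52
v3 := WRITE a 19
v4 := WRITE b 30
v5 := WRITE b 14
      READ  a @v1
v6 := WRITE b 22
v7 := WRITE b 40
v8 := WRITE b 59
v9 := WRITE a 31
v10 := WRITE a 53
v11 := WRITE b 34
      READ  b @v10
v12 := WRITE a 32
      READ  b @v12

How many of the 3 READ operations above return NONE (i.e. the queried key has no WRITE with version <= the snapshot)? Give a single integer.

Answer: 0

Derivation:
v1: WRITE a=41  (a history now [(1, 41)])
v2: WRITE a=52  (a history now [(1, 41), (2, 52)])
v3: WRITE a=19  (a history now [(1, 41), (2, 52), (3, 19)])
v4: WRITE b=30  (b history now [(4, 30)])
v5: WRITE b=14  (b history now [(4, 30), (5, 14)])
READ a @v1: history=[(1, 41), (2, 52), (3, 19)] -> pick v1 -> 41
v6: WRITE b=22  (b history now [(4, 30), (5, 14), (6, 22)])
v7: WRITE b=40  (b history now [(4, 30), (5, 14), (6, 22), (7, 40)])
v8: WRITE b=59  (b history now [(4, 30), (5, 14), (6, 22), (7, 40), (8, 59)])
v9: WRITE a=31  (a history now [(1, 41), (2, 52), (3, 19), (9, 31)])
v10: WRITE a=53  (a history now [(1, 41), (2, 52), (3, 19), (9, 31), (10, 53)])
v11: WRITE b=34  (b history now [(4, 30), (5, 14), (6, 22), (7, 40), (8, 59), (11, 34)])
READ b @v10: history=[(4, 30), (5, 14), (6, 22), (7, 40), (8, 59), (11, 34)] -> pick v8 -> 59
v12: WRITE a=32  (a history now [(1, 41), (2, 52), (3, 19), (9, 31), (10, 53), (12, 32)])
READ b @v12: history=[(4, 30), (5, 14), (6, 22), (7, 40), (8, 59), (11, 34)] -> pick v11 -> 34
Read results in order: ['41', '59', '34']
NONE count = 0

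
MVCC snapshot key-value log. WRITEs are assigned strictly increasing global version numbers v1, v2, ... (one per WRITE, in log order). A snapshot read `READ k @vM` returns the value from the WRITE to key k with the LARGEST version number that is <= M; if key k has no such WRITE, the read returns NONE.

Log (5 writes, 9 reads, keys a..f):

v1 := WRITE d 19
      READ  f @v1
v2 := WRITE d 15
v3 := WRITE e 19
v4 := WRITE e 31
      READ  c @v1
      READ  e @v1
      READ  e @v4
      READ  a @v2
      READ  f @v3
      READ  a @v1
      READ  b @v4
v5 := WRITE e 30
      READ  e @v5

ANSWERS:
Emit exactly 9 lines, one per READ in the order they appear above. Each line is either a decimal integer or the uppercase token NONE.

Answer: NONE
NONE
NONE
31
NONE
NONE
NONE
NONE
30

Derivation:
v1: WRITE d=19  (d history now [(1, 19)])
READ f @v1: history=[] -> no version <= 1 -> NONE
v2: WRITE d=15  (d history now [(1, 19), (2, 15)])
v3: WRITE e=19  (e history now [(3, 19)])
v4: WRITE e=31  (e history now [(3, 19), (4, 31)])
READ c @v1: history=[] -> no version <= 1 -> NONE
READ e @v1: history=[(3, 19), (4, 31)] -> no version <= 1 -> NONE
READ e @v4: history=[(3, 19), (4, 31)] -> pick v4 -> 31
READ a @v2: history=[] -> no version <= 2 -> NONE
READ f @v3: history=[] -> no version <= 3 -> NONE
READ a @v1: history=[] -> no version <= 1 -> NONE
READ b @v4: history=[] -> no version <= 4 -> NONE
v5: WRITE e=30  (e history now [(3, 19), (4, 31), (5, 30)])
READ e @v5: history=[(3, 19), (4, 31), (5, 30)] -> pick v5 -> 30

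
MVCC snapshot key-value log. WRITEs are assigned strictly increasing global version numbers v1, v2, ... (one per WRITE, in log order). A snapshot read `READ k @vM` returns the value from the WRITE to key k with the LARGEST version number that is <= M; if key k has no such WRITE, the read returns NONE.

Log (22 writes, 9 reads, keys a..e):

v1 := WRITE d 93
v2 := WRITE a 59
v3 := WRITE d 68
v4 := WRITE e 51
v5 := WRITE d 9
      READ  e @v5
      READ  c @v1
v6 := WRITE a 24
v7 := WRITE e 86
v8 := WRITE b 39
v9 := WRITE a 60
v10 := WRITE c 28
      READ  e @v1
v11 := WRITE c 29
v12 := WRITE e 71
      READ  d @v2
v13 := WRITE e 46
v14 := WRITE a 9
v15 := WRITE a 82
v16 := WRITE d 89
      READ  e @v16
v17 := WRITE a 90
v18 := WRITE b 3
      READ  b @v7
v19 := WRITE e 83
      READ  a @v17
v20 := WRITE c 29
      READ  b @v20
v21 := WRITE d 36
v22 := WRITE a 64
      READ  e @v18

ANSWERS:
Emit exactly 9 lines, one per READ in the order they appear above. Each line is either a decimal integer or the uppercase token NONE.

v1: WRITE d=93  (d history now [(1, 93)])
v2: WRITE a=59  (a history now [(2, 59)])
v3: WRITE d=68  (d history now [(1, 93), (3, 68)])
v4: WRITE e=51  (e history now [(4, 51)])
v5: WRITE d=9  (d history now [(1, 93), (3, 68), (5, 9)])
READ e @v5: history=[(4, 51)] -> pick v4 -> 51
READ c @v1: history=[] -> no version <= 1 -> NONE
v6: WRITE a=24  (a history now [(2, 59), (6, 24)])
v7: WRITE e=86  (e history now [(4, 51), (7, 86)])
v8: WRITE b=39  (b history now [(8, 39)])
v9: WRITE a=60  (a history now [(2, 59), (6, 24), (9, 60)])
v10: WRITE c=28  (c history now [(10, 28)])
READ e @v1: history=[(4, 51), (7, 86)] -> no version <= 1 -> NONE
v11: WRITE c=29  (c history now [(10, 28), (11, 29)])
v12: WRITE e=71  (e history now [(4, 51), (7, 86), (12, 71)])
READ d @v2: history=[(1, 93), (3, 68), (5, 9)] -> pick v1 -> 93
v13: WRITE e=46  (e history now [(4, 51), (7, 86), (12, 71), (13, 46)])
v14: WRITE a=9  (a history now [(2, 59), (6, 24), (9, 60), (14, 9)])
v15: WRITE a=82  (a history now [(2, 59), (6, 24), (9, 60), (14, 9), (15, 82)])
v16: WRITE d=89  (d history now [(1, 93), (3, 68), (5, 9), (16, 89)])
READ e @v16: history=[(4, 51), (7, 86), (12, 71), (13, 46)] -> pick v13 -> 46
v17: WRITE a=90  (a history now [(2, 59), (6, 24), (9, 60), (14, 9), (15, 82), (17, 90)])
v18: WRITE b=3  (b history now [(8, 39), (18, 3)])
READ b @v7: history=[(8, 39), (18, 3)] -> no version <= 7 -> NONE
v19: WRITE e=83  (e history now [(4, 51), (7, 86), (12, 71), (13, 46), (19, 83)])
READ a @v17: history=[(2, 59), (6, 24), (9, 60), (14, 9), (15, 82), (17, 90)] -> pick v17 -> 90
v20: WRITE c=29  (c history now [(10, 28), (11, 29), (20, 29)])
READ b @v20: history=[(8, 39), (18, 3)] -> pick v18 -> 3
v21: WRITE d=36  (d history now [(1, 93), (3, 68), (5, 9), (16, 89), (21, 36)])
v22: WRITE a=64  (a history now [(2, 59), (6, 24), (9, 60), (14, 9), (15, 82), (17, 90), (22, 64)])
READ e @v18: history=[(4, 51), (7, 86), (12, 71), (13, 46), (19, 83)] -> pick v13 -> 46

Answer: 51
NONE
NONE
93
46
NONE
90
3
46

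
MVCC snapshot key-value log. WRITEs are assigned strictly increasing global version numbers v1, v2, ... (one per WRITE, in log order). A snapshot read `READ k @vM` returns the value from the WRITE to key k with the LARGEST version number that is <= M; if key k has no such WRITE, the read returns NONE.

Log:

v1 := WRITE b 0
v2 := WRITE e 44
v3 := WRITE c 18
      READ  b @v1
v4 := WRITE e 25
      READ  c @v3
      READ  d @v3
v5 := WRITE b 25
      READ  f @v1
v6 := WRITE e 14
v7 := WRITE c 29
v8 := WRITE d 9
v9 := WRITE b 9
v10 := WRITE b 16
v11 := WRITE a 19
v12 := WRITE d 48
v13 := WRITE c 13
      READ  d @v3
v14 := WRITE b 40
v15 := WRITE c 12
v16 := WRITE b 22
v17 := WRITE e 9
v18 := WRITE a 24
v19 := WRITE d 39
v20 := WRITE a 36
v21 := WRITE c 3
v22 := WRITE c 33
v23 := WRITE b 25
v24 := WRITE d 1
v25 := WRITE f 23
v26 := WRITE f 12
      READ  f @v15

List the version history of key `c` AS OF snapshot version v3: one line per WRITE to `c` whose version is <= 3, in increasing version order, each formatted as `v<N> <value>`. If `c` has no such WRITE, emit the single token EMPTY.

Answer: v3 18

Derivation:
Scan writes for key=c with version <= 3:
  v1 WRITE b 0 -> skip
  v2 WRITE e 44 -> skip
  v3 WRITE c 18 -> keep
  v4 WRITE e 25 -> skip
  v5 WRITE b 25 -> skip
  v6 WRITE e 14 -> skip
  v7 WRITE c 29 -> drop (> snap)
  v8 WRITE d 9 -> skip
  v9 WRITE b 9 -> skip
  v10 WRITE b 16 -> skip
  v11 WRITE a 19 -> skip
  v12 WRITE d 48 -> skip
  v13 WRITE c 13 -> drop (> snap)
  v14 WRITE b 40 -> skip
  v15 WRITE c 12 -> drop (> snap)
  v16 WRITE b 22 -> skip
  v17 WRITE e 9 -> skip
  v18 WRITE a 24 -> skip
  v19 WRITE d 39 -> skip
  v20 WRITE a 36 -> skip
  v21 WRITE c 3 -> drop (> snap)
  v22 WRITE c 33 -> drop (> snap)
  v23 WRITE b 25 -> skip
  v24 WRITE d 1 -> skip
  v25 WRITE f 23 -> skip
  v26 WRITE f 12 -> skip
Collected: [(3, 18)]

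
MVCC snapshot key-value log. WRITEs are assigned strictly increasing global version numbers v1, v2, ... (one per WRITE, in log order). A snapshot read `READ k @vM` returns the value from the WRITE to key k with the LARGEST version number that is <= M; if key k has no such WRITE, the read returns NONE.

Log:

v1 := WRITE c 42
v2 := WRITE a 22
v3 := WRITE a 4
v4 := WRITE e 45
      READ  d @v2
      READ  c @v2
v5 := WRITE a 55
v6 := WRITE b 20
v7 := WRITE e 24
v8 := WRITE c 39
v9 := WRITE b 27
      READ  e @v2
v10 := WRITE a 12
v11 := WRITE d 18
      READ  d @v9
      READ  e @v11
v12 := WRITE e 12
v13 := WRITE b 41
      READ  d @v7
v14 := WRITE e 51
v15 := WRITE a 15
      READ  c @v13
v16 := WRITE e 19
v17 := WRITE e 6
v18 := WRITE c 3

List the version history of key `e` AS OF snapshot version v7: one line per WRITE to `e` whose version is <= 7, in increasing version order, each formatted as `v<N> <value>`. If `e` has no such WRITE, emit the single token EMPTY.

Answer: v4 45
v7 24

Derivation:
Scan writes for key=e with version <= 7:
  v1 WRITE c 42 -> skip
  v2 WRITE a 22 -> skip
  v3 WRITE a 4 -> skip
  v4 WRITE e 45 -> keep
  v5 WRITE a 55 -> skip
  v6 WRITE b 20 -> skip
  v7 WRITE e 24 -> keep
  v8 WRITE c 39 -> skip
  v9 WRITE b 27 -> skip
  v10 WRITE a 12 -> skip
  v11 WRITE d 18 -> skip
  v12 WRITE e 12 -> drop (> snap)
  v13 WRITE b 41 -> skip
  v14 WRITE e 51 -> drop (> snap)
  v15 WRITE a 15 -> skip
  v16 WRITE e 19 -> drop (> snap)
  v17 WRITE e 6 -> drop (> snap)
  v18 WRITE c 3 -> skip
Collected: [(4, 45), (7, 24)]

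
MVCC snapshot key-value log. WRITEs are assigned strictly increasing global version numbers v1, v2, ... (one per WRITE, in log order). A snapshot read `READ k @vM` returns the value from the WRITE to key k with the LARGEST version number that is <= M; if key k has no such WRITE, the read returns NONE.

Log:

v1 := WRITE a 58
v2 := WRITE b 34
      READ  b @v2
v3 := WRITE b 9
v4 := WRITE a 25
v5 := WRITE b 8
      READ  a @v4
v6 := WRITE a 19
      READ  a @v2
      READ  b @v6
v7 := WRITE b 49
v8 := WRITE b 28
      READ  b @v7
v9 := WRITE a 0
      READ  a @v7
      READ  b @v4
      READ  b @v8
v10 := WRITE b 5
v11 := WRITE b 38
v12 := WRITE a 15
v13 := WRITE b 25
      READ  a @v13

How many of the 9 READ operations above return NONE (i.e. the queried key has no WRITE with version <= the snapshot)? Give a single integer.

v1: WRITE a=58  (a history now [(1, 58)])
v2: WRITE b=34  (b history now [(2, 34)])
READ b @v2: history=[(2, 34)] -> pick v2 -> 34
v3: WRITE b=9  (b history now [(2, 34), (3, 9)])
v4: WRITE a=25  (a history now [(1, 58), (4, 25)])
v5: WRITE b=8  (b history now [(2, 34), (3, 9), (5, 8)])
READ a @v4: history=[(1, 58), (4, 25)] -> pick v4 -> 25
v6: WRITE a=19  (a history now [(1, 58), (4, 25), (6, 19)])
READ a @v2: history=[(1, 58), (4, 25), (6, 19)] -> pick v1 -> 58
READ b @v6: history=[(2, 34), (3, 9), (5, 8)] -> pick v5 -> 8
v7: WRITE b=49  (b history now [(2, 34), (3, 9), (5, 8), (7, 49)])
v8: WRITE b=28  (b history now [(2, 34), (3, 9), (5, 8), (7, 49), (8, 28)])
READ b @v7: history=[(2, 34), (3, 9), (5, 8), (7, 49), (8, 28)] -> pick v7 -> 49
v9: WRITE a=0  (a history now [(1, 58), (4, 25), (6, 19), (9, 0)])
READ a @v7: history=[(1, 58), (4, 25), (6, 19), (9, 0)] -> pick v6 -> 19
READ b @v4: history=[(2, 34), (3, 9), (5, 8), (7, 49), (8, 28)] -> pick v3 -> 9
READ b @v8: history=[(2, 34), (3, 9), (5, 8), (7, 49), (8, 28)] -> pick v8 -> 28
v10: WRITE b=5  (b history now [(2, 34), (3, 9), (5, 8), (7, 49), (8, 28), (10, 5)])
v11: WRITE b=38  (b history now [(2, 34), (3, 9), (5, 8), (7, 49), (8, 28), (10, 5), (11, 38)])
v12: WRITE a=15  (a history now [(1, 58), (4, 25), (6, 19), (9, 0), (12, 15)])
v13: WRITE b=25  (b history now [(2, 34), (3, 9), (5, 8), (7, 49), (8, 28), (10, 5), (11, 38), (13, 25)])
READ a @v13: history=[(1, 58), (4, 25), (6, 19), (9, 0), (12, 15)] -> pick v12 -> 15
Read results in order: ['34', '25', '58', '8', '49', '19', '9', '28', '15']
NONE count = 0

Answer: 0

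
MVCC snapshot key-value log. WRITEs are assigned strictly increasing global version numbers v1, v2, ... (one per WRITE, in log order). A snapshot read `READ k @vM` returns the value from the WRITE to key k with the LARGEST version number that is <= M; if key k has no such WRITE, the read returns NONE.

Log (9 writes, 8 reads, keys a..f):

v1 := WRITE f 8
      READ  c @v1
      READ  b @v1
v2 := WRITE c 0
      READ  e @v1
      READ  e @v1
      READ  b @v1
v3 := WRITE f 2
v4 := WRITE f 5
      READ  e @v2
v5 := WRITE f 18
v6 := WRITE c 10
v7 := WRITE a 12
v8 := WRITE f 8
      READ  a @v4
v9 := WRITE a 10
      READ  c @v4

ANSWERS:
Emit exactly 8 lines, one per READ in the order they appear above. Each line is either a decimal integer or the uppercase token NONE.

Answer: NONE
NONE
NONE
NONE
NONE
NONE
NONE
0

Derivation:
v1: WRITE f=8  (f history now [(1, 8)])
READ c @v1: history=[] -> no version <= 1 -> NONE
READ b @v1: history=[] -> no version <= 1 -> NONE
v2: WRITE c=0  (c history now [(2, 0)])
READ e @v1: history=[] -> no version <= 1 -> NONE
READ e @v1: history=[] -> no version <= 1 -> NONE
READ b @v1: history=[] -> no version <= 1 -> NONE
v3: WRITE f=2  (f history now [(1, 8), (3, 2)])
v4: WRITE f=5  (f history now [(1, 8), (3, 2), (4, 5)])
READ e @v2: history=[] -> no version <= 2 -> NONE
v5: WRITE f=18  (f history now [(1, 8), (3, 2), (4, 5), (5, 18)])
v6: WRITE c=10  (c history now [(2, 0), (6, 10)])
v7: WRITE a=12  (a history now [(7, 12)])
v8: WRITE f=8  (f history now [(1, 8), (3, 2), (4, 5), (5, 18), (8, 8)])
READ a @v4: history=[(7, 12)] -> no version <= 4 -> NONE
v9: WRITE a=10  (a history now [(7, 12), (9, 10)])
READ c @v4: history=[(2, 0), (6, 10)] -> pick v2 -> 0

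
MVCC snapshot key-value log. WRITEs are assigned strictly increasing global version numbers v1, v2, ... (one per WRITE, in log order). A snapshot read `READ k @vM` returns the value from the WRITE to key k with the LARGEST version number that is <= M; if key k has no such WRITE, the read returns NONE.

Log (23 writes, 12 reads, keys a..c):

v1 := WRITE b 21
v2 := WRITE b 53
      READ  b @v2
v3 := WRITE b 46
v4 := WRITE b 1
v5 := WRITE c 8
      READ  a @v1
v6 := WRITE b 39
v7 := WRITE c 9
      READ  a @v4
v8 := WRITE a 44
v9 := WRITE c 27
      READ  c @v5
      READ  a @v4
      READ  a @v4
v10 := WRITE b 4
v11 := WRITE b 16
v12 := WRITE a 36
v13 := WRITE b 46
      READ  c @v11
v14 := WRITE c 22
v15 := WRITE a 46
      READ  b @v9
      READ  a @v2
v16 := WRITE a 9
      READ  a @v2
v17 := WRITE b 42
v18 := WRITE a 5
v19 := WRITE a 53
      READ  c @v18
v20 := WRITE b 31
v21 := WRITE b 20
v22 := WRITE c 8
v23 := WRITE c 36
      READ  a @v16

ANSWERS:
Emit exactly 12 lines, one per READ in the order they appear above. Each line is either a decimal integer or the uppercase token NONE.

Answer: 53
NONE
NONE
8
NONE
NONE
27
39
NONE
NONE
22
9

Derivation:
v1: WRITE b=21  (b history now [(1, 21)])
v2: WRITE b=53  (b history now [(1, 21), (2, 53)])
READ b @v2: history=[(1, 21), (2, 53)] -> pick v2 -> 53
v3: WRITE b=46  (b history now [(1, 21), (2, 53), (3, 46)])
v4: WRITE b=1  (b history now [(1, 21), (2, 53), (3, 46), (4, 1)])
v5: WRITE c=8  (c history now [(5, 8)])
READ a @v1: history=[] -> no version <= 1 -> NONE
v6: WRITE b=39  (b history now [(1, 21), (2, 53), (3, 46), (4, 1), (6, 39)])
v7: WRITE c=9  (c history now [(5, 8), (7, 9)])
READ a @v4: history=[] -> no version <= 4 -> NONE
v8: WRITE a=44  (a history now [(8, 44)])
v9: WRITE c=27  (c history now [(5, 8), (7, 9), (9, 27)])
READ c @v5: history=[(5, 8), (7, 9), (9, 27)] -> pick v5 -> 8
READ a @v4: history=[(8, 44)] -> no version <= 4 -> NONE
READ a @v4: history=[(8, 44)] -> no version <= 4 -> NONE
v10: WRITE b=4  (b history now [(1, 21), (2, 53), (3, 46), (4, 1), (6, 39), (10, 4)])
v11: WRITE b=16  (b history now [(1, 21), (2, 53), (3, 46), (4, 1), (6, 39), (10, 4), (11, 16)])
v12: WRITE a=36  (a history now [(8, 44), (12, 36)])
v13: WRITE b=46  (b history now [(1, 21), (2, 53), (3, 46), (4, 1), (6, 39), (10, 4), (11, 16), (13, 46)])
READ c @v11: history=[(5, 8), (7, 9), (9, 27)] -> pick v9 -> 27
v14: WRITE c=22  (c history now [(5, 8), (7, 9), (9, 27), (14, 22)])
v15: WRITE a=46  (a history now [(8, 44), (12, 36), (15, 46)])
READ b @v9: history=[(1, 21), (2, 53), (3, 46), (4, 1), (6, 39), (10, 4), (11, 16), (13, 46)] -> pick v6 -> 39
READ a @v2: history=[(8, 44), (12, 36), (15, 46)] -> no version <= 2 -> NONE
v16: WRITE a=9  (a history now [(8, 44), (12, 36), (15, 46), (16, 9)])
READ a @v2: history=[(8, 44), (12, 36), (15, 46), (16, 9)] -> no version <= 2 -> NONE
v17: WRITE b=42  (b history now [(1, 21), (2, 53), (3, 46), (4, 1), (6, 39), (10, 4), (11, 16), (13, 46), (17, 42)])
v18: WRITE a=5  (a history now [(8, 44), (12, 36), (15, 46), (16, 9), (18, 5)])
v19: WRITE a=53  (a history now [(8, 44), (12, 36), (15, 46), (16, 9), (18, 5), (19, 53)])
READ c @v18: history=[(5, 8), (7, 9), (9, 27), (14, 22)] -> pick v14 -> 22
v20: WRITE b=31  (b history now [(1, 21), (2, 53), (3, 46), (4, 1), (6, 39), (10, 4), (11, 16), (13, 46), (17, 42), (20, 31)])
v21: WRITE b=20  (b history now [(1, 21), (2, 53), (3, 46), (4, 1), (6, 39), (10, 4), (11, 16), (13, 46), (17, 42), (20, 31), (21, 20)])
v22: WRITE c=8  (c history now [(5, 8), (7, 9), (9, 27), (14, 22), (22, 8)])
v23: WRITE c=36  (c history now [(5, 8), (7, 9), (9, 27), (14, 22), (22, 8), (23, 36)])
READ a @v16: history=[(8, 44), (12, 36), (15, 46), (16, 9), (18, 5), (19, 53)] -> pick v16 -> 9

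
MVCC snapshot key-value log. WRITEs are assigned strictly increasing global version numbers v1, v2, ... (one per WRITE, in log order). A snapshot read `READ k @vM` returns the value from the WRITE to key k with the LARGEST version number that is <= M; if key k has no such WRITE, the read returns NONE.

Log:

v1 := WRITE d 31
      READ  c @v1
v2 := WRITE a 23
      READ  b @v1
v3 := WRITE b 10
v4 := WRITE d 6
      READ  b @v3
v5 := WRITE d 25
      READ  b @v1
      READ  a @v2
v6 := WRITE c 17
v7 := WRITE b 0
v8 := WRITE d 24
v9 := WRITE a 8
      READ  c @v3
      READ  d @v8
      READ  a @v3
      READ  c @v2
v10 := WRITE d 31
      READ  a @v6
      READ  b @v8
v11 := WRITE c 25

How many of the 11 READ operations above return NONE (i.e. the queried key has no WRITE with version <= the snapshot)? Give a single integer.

v1: WRITE d=31  (d history now [(1, 31)])
READ c @v1: history=[] -> no version <= 1 -> NONE
v2: WRITE a=23  (a history now [(2, 23)])
READ b @v1: history=[] -> no version <= 1 -> NONE
v3: WRITE b=10  (b history now [(3, 10)])
v4: WRITE d=6  (d history now [(1, 31), (4, 6)])
READ b @v3: history=[(3, 10)] -> pick v3 -> 10
v5: WRITE d=25  (d history now [(1, 31), (4, 6), (5, 25)])
READ b @v1: history=[(3, 10)] -> no version <= 1 -> NONE
READ a @v2: history=[(2, 23)] -> pick v2 -> 23
v6: WRITE c=17  (c history now [(6, 17)])
v7: WRITE b=0  (b history now [(3, 10), (7, 0)])
v8: WRITE d=24  (d history now [(1, 31), (4, 6), (5, 25), (8, 24)])
v9: WRITE a=8  (a history now [(2, 23), (9, 8)])
READ c @v3: history=[(6, 17)] -> no version <= 3 -> NONE
READ d @v8: history=[(1, 31), (4, 6), (5, 25), (8, 24)] -> pick v8 -> 24
READ a @v3: history=[(2, 23), (9, 8)] -> pick v2 -> 23
READ c @v2: history=[(6, 17)] -> no version <= 2 -> NONE
v10: WRITE d=31  (d history now [(1, 31), (4, 6), (5, 25), (8, 24), (10, 31)])
READ a @v6: history=[(2, 23), (9, 8)] -> pick v2 -> 23
READ b @v8: history=[(3, 10), (7, 0)] -> pick v7 -> 0
v11: WRITE c=25  (c history now [(6, 17), (11, 25)])
Read results in order: ['NONE', 'NONE', '10', 'NONE', '23', 'NONE', '24', '23', 'NONE', '23', '0']
NONE count = 5

Answer: 5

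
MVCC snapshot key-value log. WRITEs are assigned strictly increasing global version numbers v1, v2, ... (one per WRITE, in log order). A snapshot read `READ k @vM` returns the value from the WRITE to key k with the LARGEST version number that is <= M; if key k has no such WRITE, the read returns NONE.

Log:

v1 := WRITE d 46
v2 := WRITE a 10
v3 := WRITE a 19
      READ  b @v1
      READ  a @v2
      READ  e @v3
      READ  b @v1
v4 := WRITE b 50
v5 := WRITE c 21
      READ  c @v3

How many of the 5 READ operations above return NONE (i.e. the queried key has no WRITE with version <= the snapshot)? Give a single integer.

Answer: 4

Derivation:
v1: WRITE d=46  (d history now [(1, 46)])
v2: WRITE a=10  (a history now [(2, 10)])
v3: WRITE a=19  (a history now [(2, 10), (3, 19)])
READ b @v1: history=[] -> no version <= 1 -> NONE
READ a @v2: history=[(2, 10), (3, 19)] -> pick v2 -> 10
READ e @v3: history=[] -> no version <= 3 -> NONE
READ b @v1: history=[] -> no version <= 1 -> NONE
v4: WRITE b=50  (b history now [(4, 50)])
v5: WRITE c=21  (c history now [(5, 21)])
READ c @v3: history=[(5, 21)] -> no version <= 3 -> NONE
Read results in order: ['NONE', '10', 'NONE', 'NONE', 'NONE']
NONE count = 4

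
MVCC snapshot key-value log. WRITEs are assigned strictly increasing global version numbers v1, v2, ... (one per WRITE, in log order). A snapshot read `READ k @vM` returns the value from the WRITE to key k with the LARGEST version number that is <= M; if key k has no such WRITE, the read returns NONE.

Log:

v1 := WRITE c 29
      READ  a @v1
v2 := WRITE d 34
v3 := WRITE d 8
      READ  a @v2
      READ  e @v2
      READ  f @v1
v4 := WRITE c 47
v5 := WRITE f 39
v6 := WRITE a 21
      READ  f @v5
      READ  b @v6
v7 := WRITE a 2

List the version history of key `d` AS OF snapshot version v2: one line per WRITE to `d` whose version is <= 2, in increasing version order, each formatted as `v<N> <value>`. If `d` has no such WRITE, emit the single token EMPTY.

Answer: v2 34

Derivation:
Scan writes for key=d with version <= 2:
  v1 WRITE c 29 -> skip
  v2 WRITE d 34 -> keep
  v3 WRITE d 8 -> drop (> snap)
  v4 WRITE c 47 -> skip
  v5 WRITE f 39 -> skip
  v6 WRITE a 21 -> skip
  v7 WRITE a 2 -> skip
Collected: [(2, 34)]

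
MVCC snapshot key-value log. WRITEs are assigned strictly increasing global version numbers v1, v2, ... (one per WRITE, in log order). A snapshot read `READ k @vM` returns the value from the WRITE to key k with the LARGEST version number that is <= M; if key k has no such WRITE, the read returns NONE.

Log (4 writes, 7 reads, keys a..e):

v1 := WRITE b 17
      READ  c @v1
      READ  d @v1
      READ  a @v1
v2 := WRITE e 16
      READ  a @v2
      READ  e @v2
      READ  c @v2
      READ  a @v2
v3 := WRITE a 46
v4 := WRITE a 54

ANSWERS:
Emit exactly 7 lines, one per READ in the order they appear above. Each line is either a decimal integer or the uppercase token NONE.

v1: WRITE b=17  (b history now [(1, 17)])
READ c @v1: history=[] -> no version <= 1 -> NONE
READ d @v1: history=[] -> no version <= 1 -> NONE
READ a @v1: history=[] -> no version <= 1 -> NONE
v2: WRITE e=16  (e history now [(2, 16)])
READ a @v2: history=[] -> no version <= 2 -> NONE
READ e @v2: history=[(2, 16)] -> pick v2 -> 16
READ c @v2: history=[] -> no version <= 2 -> NONE
READ a @v2: history=[] -> no version <= 2 -> NONE
v3: WRITE a=46  (a history now [(3, 46)])
v4: WRITE a=54  (a history now [(3, 46), (4, 54)])

Answer: NONE
NONE
NONE
NONE
16
NONE
NONE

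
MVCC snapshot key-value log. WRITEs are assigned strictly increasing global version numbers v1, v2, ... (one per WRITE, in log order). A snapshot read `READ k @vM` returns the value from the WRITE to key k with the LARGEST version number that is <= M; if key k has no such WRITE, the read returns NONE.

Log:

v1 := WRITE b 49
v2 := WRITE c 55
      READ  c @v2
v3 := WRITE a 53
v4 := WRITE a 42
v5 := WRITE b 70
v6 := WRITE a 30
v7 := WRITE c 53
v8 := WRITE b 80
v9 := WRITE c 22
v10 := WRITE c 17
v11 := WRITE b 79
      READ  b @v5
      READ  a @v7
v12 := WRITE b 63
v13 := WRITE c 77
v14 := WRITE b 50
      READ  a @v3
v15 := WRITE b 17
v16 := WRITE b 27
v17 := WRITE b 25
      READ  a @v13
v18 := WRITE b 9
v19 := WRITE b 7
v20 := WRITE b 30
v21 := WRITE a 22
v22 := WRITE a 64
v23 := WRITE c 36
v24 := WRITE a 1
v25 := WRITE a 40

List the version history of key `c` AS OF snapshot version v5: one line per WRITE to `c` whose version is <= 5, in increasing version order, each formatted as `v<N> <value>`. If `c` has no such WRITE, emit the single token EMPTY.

Scan writes for key=c with version <= 5:
  v1 WRITE b 49 -> skip
  v2 WRITE c 55 -> keep
  v3 WRITE a 53 -> skip
  v4 WRITE a 42 -> skip
  v5 WRITE b 70 -> skip
  v6 WRITE a 30 -> skip
  v7 WRITE c 53 -> drop (> snap)
  v8 WRITE b 80 -> skip
  v9 WRITE c 22 -> drop (> snap)
  v10 WRITE c 17 -> drop (> snap)
  v11 WRITE b 79 -> skip
  v12 WRITE b 63 -> skip
  v13 WRITE c 77 -> drop (> snap)
  v14 WRITE b 50 -> skip
  v15 WRITE b 17 -> skip
  v16 WRITE b 27 -> skip
  v17 WRITE b 25 -> skip
  v18 WRITE b 9 -> skip
  v19 WRITE b 7 -> skip
  v20 WRITE b 30 -> skip
  v21 WRITE a 22 -> skip
  v22 WRITE a 64 -> skip
  v23 WRITE c 36 -> drop (> snap)
  v24 WRITE a 1 -> skip
  v25 WRITE a 40 -> skip
Collected: [(2, 55)]

Answer: v2 55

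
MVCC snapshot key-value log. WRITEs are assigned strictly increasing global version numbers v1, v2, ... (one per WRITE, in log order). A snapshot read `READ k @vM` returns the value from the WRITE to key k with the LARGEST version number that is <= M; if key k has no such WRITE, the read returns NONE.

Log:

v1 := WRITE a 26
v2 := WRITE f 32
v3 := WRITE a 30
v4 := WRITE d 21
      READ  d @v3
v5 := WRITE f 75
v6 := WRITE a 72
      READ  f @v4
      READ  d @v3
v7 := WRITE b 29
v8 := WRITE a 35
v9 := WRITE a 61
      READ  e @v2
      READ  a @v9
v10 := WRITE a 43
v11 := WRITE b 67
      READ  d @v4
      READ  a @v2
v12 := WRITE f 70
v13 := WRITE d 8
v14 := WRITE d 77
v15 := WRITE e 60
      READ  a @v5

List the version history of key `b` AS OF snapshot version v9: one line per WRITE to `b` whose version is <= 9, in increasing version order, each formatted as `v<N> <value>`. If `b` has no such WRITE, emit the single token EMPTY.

Scan writes for key=b with version <= 9:
  v1 WRITE a 26 -> skip
  v2 WRITE f 32 -> skip
  v3 WRITE a 30 -> skip
  v4 WRITE d 21 -> skip
  v5 WRITE f 75 -> skip
  v6 WRITE a 72 -> skip
  v7 WRITE b 29 -> keep
  v8 WRITE a 35 -> skip
  v9 WRITE a 61 -> skip
  v10 WRITE a 43 -> skip
  v11 WRITE b 67 -> drop (> snap)
  v12 WRITE f 70 -> skip
  v13 WRITE d 8 -> skip
  v14 WRITE d 77 -> skip
  v15 WRITE e 60 -> skip
Collected: [(7, 29)]

Answer: v7 29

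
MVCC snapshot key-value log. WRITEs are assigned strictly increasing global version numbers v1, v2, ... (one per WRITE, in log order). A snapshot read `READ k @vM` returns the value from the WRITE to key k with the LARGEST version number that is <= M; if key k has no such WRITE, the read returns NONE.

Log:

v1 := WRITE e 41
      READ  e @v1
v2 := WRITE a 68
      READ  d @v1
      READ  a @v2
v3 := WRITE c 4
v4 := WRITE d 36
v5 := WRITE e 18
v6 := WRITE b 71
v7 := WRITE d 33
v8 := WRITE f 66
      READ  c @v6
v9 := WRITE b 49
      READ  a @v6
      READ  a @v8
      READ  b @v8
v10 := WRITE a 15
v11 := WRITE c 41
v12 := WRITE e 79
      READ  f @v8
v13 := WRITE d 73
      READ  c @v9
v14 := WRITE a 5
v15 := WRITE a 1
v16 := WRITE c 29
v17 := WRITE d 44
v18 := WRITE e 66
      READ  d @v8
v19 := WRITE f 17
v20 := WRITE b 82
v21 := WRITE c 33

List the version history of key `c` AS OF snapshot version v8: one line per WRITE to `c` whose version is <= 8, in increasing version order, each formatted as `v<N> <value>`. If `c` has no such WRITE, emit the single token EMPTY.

Scan writes for key=c with version <= 8:
  v1 WRITE e 41 -> skip
  v2 WRITE a 68 -> skip
  v3 WRITE c 4 -> keep
  v4 WRITE d 36 -> skip
  v5 WRITE e 18 -> skip
  v6 WRITE b 71 -> skip
  v7 WRITE d 33 -> skip
  v8 WRITE f 66 -> skip
  v9 WRITE b 49 -> skip
  v10 WRITE a 15 -> skip
  v11 WRITE c 41 -> drop (> snap)
  v12 WRITE e 79 -> skip
  v13 WRITE d 73 -> skip
  v14 WRITE a 5 -> skip
  v15 WRITE a 1 -> skip
  v16 WRITE c 29 -> drop (> snap)
  v17 WRITE d 44 -> skip
  v18 WRITE e 66 -> skip
  v19 WRITE f 17 -> skip
  v20 WRITE b 82 -> skip
  v21 WRITE c 33 -> drop (> snap)
Collected: [(3, 4)]

Answer: v3 4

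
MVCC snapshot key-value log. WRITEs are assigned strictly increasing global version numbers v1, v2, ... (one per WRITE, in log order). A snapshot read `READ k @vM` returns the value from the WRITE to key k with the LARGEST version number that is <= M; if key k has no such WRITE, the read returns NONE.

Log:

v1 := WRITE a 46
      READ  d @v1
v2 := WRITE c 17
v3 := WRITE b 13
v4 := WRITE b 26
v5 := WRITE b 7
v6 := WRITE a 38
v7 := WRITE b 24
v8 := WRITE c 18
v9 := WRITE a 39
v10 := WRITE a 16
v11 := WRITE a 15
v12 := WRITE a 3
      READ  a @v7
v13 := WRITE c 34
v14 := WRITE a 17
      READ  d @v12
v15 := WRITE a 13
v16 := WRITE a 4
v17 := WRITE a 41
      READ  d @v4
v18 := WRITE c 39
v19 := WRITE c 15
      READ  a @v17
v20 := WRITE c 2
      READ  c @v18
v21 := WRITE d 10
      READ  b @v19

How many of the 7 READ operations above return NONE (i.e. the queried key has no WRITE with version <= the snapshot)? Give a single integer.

Answer: 3

Derivation:
v1: WRITE a=46  (a history now [(1, 46)])
READ d @v1: history=[] -> no version <= 1 -> NONE
v2: WRITE c=17  (c history now [(2, 17)])
v3: WRITE b=13  (b history now [(3, 13)])
v4: WRITE b=26  (b history now [(3, 13), (4, 26)])
v5: WRITE b=7  (b history now [(3, 13), (4, 26), (5, 7)])
v6: WRITE a=38  (a history now [(1, 46), (6, 38)])
v7: WRITE b=24  (b history now [(3, 13), (4, 26), (5, 7), (7, 24)])
v8: WRITE c=18  (c history now [(2, 17), (8, 18)])
v9: WRITE a=39  (a history now [(1, 46), (6, 38), (9, 39)])
v10: WRITE a=16  (a history now [(1, 46), (6, 38), (9, 39), (10, 16)])
v11: WRITE a=15  (a history now [(1, 46), (6, 38), (9, 39), (10, 16), (11, 15)])
v12: WRITE a=3  (a history now [(1, 46), (6, 38), (9, 39), (10, 16), (11, 15), (12, 3)])
READ a @v7: history=[(1, 46), (6, 38), (9, 39), (10, 16), (11, 15), (12, 3)] -> pick v6 -> 38
v13: WRITE c=34  (c history now [(2, 17), (8, 18), (13, 34)])
v14: WRITE a=17  (a history now [(1, 46), (6, 38), (9, 39), (10, 16), (11, 15), (12, 3), (14, 17)])
READ d @v12: history=[] -> no version <= 12 -> NONE
v15: WRITE a=13  (a history now [(1, 46), (6, 38), (9, 39), (10, 16), (11, 15), (12, 3), (14, 17), (15, 13)])
v16: WRITE a=4  (a history now [(1, 46), (6, 38), (9, 39), (10, 16), (11, 15), (12, 3), (14, 17), (15, 13), (16, 4)])
v17: WRITE a=41  (a history now [(1, 46), (6, 38), (9, 39), (10, 16), (11, 15), (12, 3), (14, 17), (15, 13), (16, 4), (17, 41)])
READ d @v4: history=[] -> no version <= 4 -> NONE
v18: WRITE c=39  (c history now [(2, 17), (8, 18), (13, 34), (18, 39)])
v19: WRITE c=15  (c history now [(2, 17), (8, 18), (13, 34), (18, 39), (19, 15)])
READ a @v17: history=[(1, 46), (6, 38), (9, 39), (10, 16), (11, 15), (12, 3), (14, 17), (15, 13), (16, 4), (17, 41)] -> pick v17 -> 41
v20: WRITE c=2  (c history now [(2, 17), (8, 18), (13, 34), (18, 39), (19, 15), (20, 2)])
READ c @v18: history=[(2, 17), (8, 18), (13, 34), (18, 39), (19, 15), (20, 2)] -> pick v18 -> 39
v21: WRITE d=10  (d history now [(21, 10)])
READ b @v19: history=[(3, 13), (4, 26), (5, 7), (7, 24)] -> pick v7 -> 24
Read results in order: ['NONE', '38', 'NONE', 'NONE', '41', '39', '24']
NONE count = 3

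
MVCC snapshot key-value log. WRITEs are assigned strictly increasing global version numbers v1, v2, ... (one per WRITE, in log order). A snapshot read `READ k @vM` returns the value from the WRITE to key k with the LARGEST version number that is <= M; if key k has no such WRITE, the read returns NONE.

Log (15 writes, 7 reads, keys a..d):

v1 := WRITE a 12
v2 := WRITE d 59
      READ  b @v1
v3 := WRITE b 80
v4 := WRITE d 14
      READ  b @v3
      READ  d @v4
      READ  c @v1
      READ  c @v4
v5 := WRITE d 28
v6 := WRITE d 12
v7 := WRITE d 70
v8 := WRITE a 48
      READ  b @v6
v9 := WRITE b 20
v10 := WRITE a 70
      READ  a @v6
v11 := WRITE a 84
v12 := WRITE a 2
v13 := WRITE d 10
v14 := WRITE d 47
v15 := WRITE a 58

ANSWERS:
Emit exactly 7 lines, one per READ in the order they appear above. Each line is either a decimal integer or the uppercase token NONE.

Answer: NONE
80
14
NONE
NONE
80
12

Derivation:
v1: WRITE a=12  (a history now [(1, 12)])
v2: WRITE d=59  (d history now [(2, 59)])
READ b @v1: history=[] -> no version <= 1 -> NONE
v3: WRITE b=80  (b history now [(3, 80)])
v4: WRITE d=14  (d history now [(2, 59), (4, 14)])
READ b @v3: history=[(3, 80)] -> pick v3 -> 80
READ d @v4: history=[(2, 59), (4, 14)] -> pick v4 -> 14
READ c @v1: history=[] -> no version <= 1 -> NONE
READ c @v4: history=[] -> no version <= 4 -> NONE
v5: WRITE d=28  (d history now [(2, 59), (4, 14), (5, 28)])
v6: WRITE d=12  (d history now [(2, 59), (4, 14), (5, 28), (6, 12)])
v7: WRITE d=70  (d history now [(2, 59), (4, 14), (5, 28), (6, 12), (7, 70)])
v8: WRITE a=48  (a history now [(1, 12), (8, 48)])
READ b @v6: history=[(3, 80)] -> pick v3 -> 80
v9: WRITE b=20  (b history now [(3, 80), (9, 20)])
v10: WRITE a=70  (a history now [(1, 12), (8, 48), (10, 70)])
READ a @v6: history=[(1, 12), (8, 48), (10, 70)] -> pick v1 -> 12
v11: WRITE a=84  (a history now [(1, 12), (8, 48), (10, 70), (11, 84)])
v12: WRITE a=2  (a history now [(1, 12), (8, 48), (10, 70), (11, 84), (12, 2)])
v13: WRITE d=10  (d history now [(2, 59), (4, 14), (5, 28), (6, 12), (7, 70), (13, 10)])
v14: WRITE d=47  (d history now [(2, 59), (4, 14), (5, 28), (6, 12), (7, 70), (13, 10), (14, 47)])
v15: WRITE a=58  (a history now [(1, 12), (8, 48), (10, 70), (11, 84), (12, 2), (15, 58)])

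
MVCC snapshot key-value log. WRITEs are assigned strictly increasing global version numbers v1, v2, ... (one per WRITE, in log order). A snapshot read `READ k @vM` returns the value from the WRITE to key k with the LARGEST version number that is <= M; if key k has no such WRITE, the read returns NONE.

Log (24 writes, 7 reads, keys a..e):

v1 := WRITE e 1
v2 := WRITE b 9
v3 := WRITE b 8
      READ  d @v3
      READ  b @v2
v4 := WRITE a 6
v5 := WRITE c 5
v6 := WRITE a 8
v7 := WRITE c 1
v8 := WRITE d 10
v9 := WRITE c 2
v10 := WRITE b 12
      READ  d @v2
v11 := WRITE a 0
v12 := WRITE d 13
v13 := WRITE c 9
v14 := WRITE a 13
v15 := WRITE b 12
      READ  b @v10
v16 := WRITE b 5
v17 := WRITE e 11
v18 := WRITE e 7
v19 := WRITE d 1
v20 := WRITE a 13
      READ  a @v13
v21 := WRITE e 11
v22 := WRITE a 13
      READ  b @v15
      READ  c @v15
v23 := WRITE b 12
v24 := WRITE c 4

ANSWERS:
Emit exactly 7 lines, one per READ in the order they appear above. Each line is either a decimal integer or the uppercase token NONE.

v1: WRITE e=1  (e history now [(1, 1)])
v2: WRITE b=9  (b history now [(2, 9)])
v3: WRITE b=8  (b history now [(2, 9), (3, 8)])
READ d @v3: history=[] -> no version <= 3 -> NONE
READ b @v2: history=[(2, 9), (3, 8)] -> pick v2 -> 9
v4: WRITE a=6  (a history now [(4, 6)])
v5: WRITE c=5  (c history now [(5, 5)])
v6: WRITE a=8  (a history now [(4, 6), (6, 8)])
v7: WRITE c=1  (c history now [(5, 5), (7, 1)])
v8: WRITE d=10  (d history now [(8, 10)])
v9: WRITE c=2  (c history now [(5, 5), (7, 1), (9, 2)])
v10: WRITE b=12  (b history now [(2, 9), (3, 8), (10, 12)])
READ d @v2: history=[(8, 10)] -> no version <= 2 -> NONE
v11: WRITE a=0  (a history now [(4, 6), (6, 8), (11, 0)])
v12: WRITE d=13  (d history now [(8, 10), (12, 13)])
v13: WRITE c=9  (c history now [(5, 5), (7, 1), (9, 2), (13, 9)])
v14: WRITE a=13  (a history now [(4, 6), (6, 8), (11, 0), (14, 13)])
v15: WRITE b=12  (b history now [(2, 9), (3, 8), (10, 12), (15, 12)])
READ b @v10: history=[(2, 9), (3, 8), (10, 12), (15, 12)] -> pick v10 -> 12
v16: WRITE b=5  (b history now [(2, 9), (3, 8), (10, 12), (15, 12), (16, 5)])
v17: WRITE e=11  (e history now [(1, 1), (17, 11)])
v18: WRITE e=7  (e history now [(1, 1), (17, 11), (18, 7)])
v19: WRITE d=1  (d history now [(8, 10), (12, 13), (19, 1)])
v20: WRITE a=13  (a history now [(4, 6), (6, 8), (11, 0), (14, 13), (20, 13)])
READ a @v13: history=[(4, 6), (6, 8), (11, 0), (14, 13), (20, 13)] -> pick v11 -> 0
v21: WRITE e=11  (e history now [(1, 1), (17, 11), (18, 7), (21, 11)])
v22: WRITE a=13  (a history now [(4, 6), (6, 8), (11, 0), (14, 13), (20, 13), (22, 13)])
READ b @v15: history=[(2, 9), (3, 8), (10, 12), (15, 12), (16, 5)] -> pick v15 -> 12
READ c @v15: history=[(5, 5), (7, 1), (9, 2), (13, 9)] -> pick v13 -> 9
v23: WRITE b=12  (b history now [(2, 9), (3, 8), (10, 12), (15, 12), (16, 5), (23, 12)])
v24: WRITE c=4  (c history now [(5, 5), (7, 1), (9, 2), (13, 9), (24, 4)])

Answer: NONE
9
NONE
12
0
12
9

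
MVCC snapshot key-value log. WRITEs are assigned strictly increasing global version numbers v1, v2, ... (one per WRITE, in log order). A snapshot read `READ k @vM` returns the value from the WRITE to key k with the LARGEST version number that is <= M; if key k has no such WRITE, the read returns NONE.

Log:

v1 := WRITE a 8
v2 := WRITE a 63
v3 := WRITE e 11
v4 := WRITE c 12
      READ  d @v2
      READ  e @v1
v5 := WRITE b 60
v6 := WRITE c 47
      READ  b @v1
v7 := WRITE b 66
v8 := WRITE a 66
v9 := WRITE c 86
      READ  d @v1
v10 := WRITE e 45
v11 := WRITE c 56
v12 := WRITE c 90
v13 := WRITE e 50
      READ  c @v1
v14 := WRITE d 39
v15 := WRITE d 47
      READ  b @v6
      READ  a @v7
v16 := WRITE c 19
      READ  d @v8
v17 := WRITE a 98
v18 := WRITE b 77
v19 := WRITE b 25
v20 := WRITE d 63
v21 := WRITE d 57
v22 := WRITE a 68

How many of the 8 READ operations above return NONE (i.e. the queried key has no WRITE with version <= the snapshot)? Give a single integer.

v1: WRITE a=8  (a history now [(1, 8)])
v2: WRITE a=63  (a history now [(1, 8), (2, 63)])
v3: WRITE e=11  (e history now [(3, 11)])
v4: WRITE c=12  (c history now [(4, 12)])
READ d @v2: history=[] -> no version <= 2 -> NONE
READ e @v1: history=[(3, 11)] -> no version <= 1 -> NONE
v5: WRITE b=60  (b history now [(5, 60)])
v6: WRITE c=47  (c history now [(4, 12), (6, 47)])
READ b @v1: history=[(5, 60)] -> no version <= 1 -> NONE
v7: WRITE b=66  (b history now [(5, 60), (7, 66)])
v8: WRITE a=66  (a history now [(1, 8), (2, 63), (8, 66)])
v9: WRITE c=86  (c history now [(4, 12), (6, 47), (9, 86)])
READ d @v1: history=[] -> no version <= 1 -> NONE
v10: WRITE e=45  (e history now [(3, 11), (10, 45)])
v11: WRITE c=56  (c history now [(4, 12), (6, 47), (9, 86), (11, 56)])
v12: WRITE c=90  (c history now [(4, 12), (6, 47), (9, 86), (11, 56), (12, 90)])
v13: WRITE e=50  (e history now [(3, 11), (10, 45), (13, 50)])
READ c @v1: history=[(4, 12), (6, 47), (9, 86), (11, 56), (12, 90)] -> no version <= 1 -> NONE
v14: WRITE d=39  (d history now [(14, 39)])
v15: WRITE d=47  (d history now [(14, 39), (15, 47)])
READ b @v6: history=[(5, 60), (7, 66)] -> pick v5 -> 60
READ a @v7: history=[(1, 8), (2, 63), (8, 66)] -> pick v2 -> 63
v16: WRITE c=19  (c history now [(4, 12), (6, 47), (9, 86), (11, 56), (12, 90), (16, 19)])
READ d @v8: history=[(14, 39), (15, 47)] -> no version <= 8 -> NONE
v17: WRITE a=98  (a history now [(1, 8), (2, 63), (8, 66), (17, 98)])
v18: WRITE b=77  (b history now [(5, 60), (7, 66), (18, 77)])
v19: WRITE b=25  (b history now [(5, 60), (7, 66), (18, 77), (19, 25)])
v20: WRITE d=63  (d history now [(14, 39), (15, 47), (20, 63)])
v21: WRITE d=57  (d history now [(14, 39), (15, 47), (20, 63), (21, 57)])
v22: WRITE a=68  (a history now [(1, 8), (2, 63), (8, 66), (17, 98), (22, 68)])
Read results in order: ['NONE', 'NONE', 'NONE', 'NONE', 'NONE', '60', '63', 'NONE']
NONE count = 6

Answer: 6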